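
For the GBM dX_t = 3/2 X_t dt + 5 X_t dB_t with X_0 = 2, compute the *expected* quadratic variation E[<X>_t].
E[<X>_t] = 25*exp(28*t)/7 - 25/7

<X>_t = int_0^t (5 * X_s)^2 ds. Taking expectation inside the integral: E[<X>_t] = 5^2 * int_0^t E[X_s^2] ds. For GBM, E[X_s^2] = x_0^2 * exp((2 mu + sigma^2) s). Integrating:
  E[<X>_t] = 5^2 * 2^2 * (exp((2*(3/2) + 5^2) t) - 1) / (2*(3/2) + 5^2)
           = 5^2 * 2^2 * (exp(28 t) - 1) / 28 = 25*exp(28*t)/7 - 25/7.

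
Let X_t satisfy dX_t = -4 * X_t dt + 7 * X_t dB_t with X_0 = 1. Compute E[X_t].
E[X_t] = exp(-4*t)

For GBM dX = mu X dt + sigma X dB with X_0 = x_0, apply Itô to Y = log X: dY = (mu - sigma^2/2) dt + sigma dB, so Y_t = log(x_0) + (mu - sigma^2/2) t + sigma B_t and hence X_t = x_0 * exp((mu - sigma^2/2) t + sigma B_t).
With mu = -4, sigma = 7, x_0 = 1, this gives:
  X_t = 1 * exp((-57/2) * t + (7) * B_t).
Since sigma*B_t ~ Normal(0, sigma^2 t), E[exp(sigma*B_t)] = exp(sigma^2 t / 2); so E[X_t] = x_0 * exp((mu - sigma^2/2) t) * exp(sigma^2 t / 2) = x_0 * exp(mu t) = exp(-4*t).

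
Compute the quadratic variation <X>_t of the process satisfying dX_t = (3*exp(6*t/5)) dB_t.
<X>_t = 15*exp(12*t/5)/4 - 15/4

For an Itô process dX_t = a(t) dt + b(t) dB_t, the quadratic variation is <X>_t = int_0^t b(s)^2 ds (the drift term does not contribute). Here b(s) = 3*exp(6*s/5), so
  b(s)^2 = 9*exp(12*s/5).
Integrating from 0 to t:
  <X>_t = int_0^t (9*exp(12*s/5)) ds = 15*exp(12*t/5)/4 - 15/4.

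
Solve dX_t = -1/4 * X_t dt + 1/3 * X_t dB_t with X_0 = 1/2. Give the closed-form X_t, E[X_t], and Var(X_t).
X_t = 1/2 * exp((-11/36) t + (1/3) B_t); E[X_t] = exp(-t/4)/2; Var(X_t) = (exp(t/9) - 1)*exp(-t/2)/4

For GBM dX = mu X dt + sigma X dB with X_0 = x_0, apply Itô to Y = log X: dY = (mu - sigma^2/2) dt + sigma dB, so Y_t = log(x_0) + (mu - sigma^2/2) t + sigma B_t and hence X_t = x_0 * exp((mu - sigma^2/2) t + sigma B_t).
With mu = -1/4, sigma = 1/3, x_0 = 1/2, this gives:
  X_t = 1/2 * exp((-11/36) * t + (1/3) * B_t).
Since sigma*B_t ~ Normal(0, sigma^2 t), E[exp(sigma*B_t)] = exp(sigma^2 t / 2); so E[X_t] = x_0 * exp((mu - sigma^2/2) t) * exp(sigma^2 t / 2) = x_0 * exp(mu t) = exp(-t/4)/2.
Var(X_t) = E[X_t^2] - (E[X_t])^2 = x_0^2 * exp(2 mu t) * (exp(sigma^2 t) - 1) = (exp(t/9) - 1)*exp(-t/2)/4.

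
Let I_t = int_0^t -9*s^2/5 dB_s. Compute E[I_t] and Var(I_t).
E[I_t] = 0; Var(I_t) = 81*t^5/125

The Itô integral of a deterministic integrand f(s) has mean 0 because each increment f(s) * (B_{s+ds} - B_s) has mean 0. By the Itô isometry:
  Var( int_0^t f(s) dB_s ) = E[ (int_0^t f(s) dB_s)^2 ] = int_0^t f(s)^2 ds.
Here f(s) = -9*s^2/5, so f(s)^2 = 81*s^4/25. Integrate:
  int_0^t (81*s^4/25) ds = 81*t^5/125.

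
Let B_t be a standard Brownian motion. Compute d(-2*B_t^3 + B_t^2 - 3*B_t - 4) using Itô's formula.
d(-2*B_t^3 + B_t^2 - 3*B_t - 4) = (1 - 6*B_t) dt + (-6*B_t^2 + 2*B_t - 3) dB_t

Itô's formula for f(B_t) gives d f(B_t) = f'(B_t) dB_t + (1/2) f''(B_t) dt. Compute derivatives of f(x) = -2*x^3 + x^2 - 3*x - 4:
  f'(x)  = -6*x^2 + 2*x - 3
  f''(x) = 2 - 12*x
Substitute x = B_t and multiply the f'' term by 1/2:
  drift     = (1/2) * (2 - 12*x) evaluated at B_t = 1 - 6*B_t
  diffusion = (-6*x^2 + 2*x - 3) evaluated at B_t = -6*B_t^2 + 2*B_t - 3
Therefore d(-2*B_t^3 + B_t^2 - 3*B_t - 4) = (1 - 6*B_t) dt + (-6*B_t^2 + 2*B_t - 3) dB_t.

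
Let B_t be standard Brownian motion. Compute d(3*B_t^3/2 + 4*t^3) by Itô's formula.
d(3*B_t^3/2 + 4*t^3) = (9*B_t/2 + 12*t^2) dt + (9*B_t^2/2) dB_t

Itô's formula for f(t, x): d f(t, B_t) = (f_t + (1/2) f_xx) dt + f_x dB_t. Compute partials of f(t, x) = 4*t^3 + 3*x^3/2:
  f_t(t,x)  = 12*t^2
  f_x(t,x)  = 9*x^2/2
  f_xx(t,x) = 9*x
Assemble drift = f_t + (1/2) f_xx = 12*t^2 + 9*x/2 and diffusion = f_x = 9*x^2/2. Substituting x = B_t:
  d(3*B_t^3/2 + 4*t^3) = (9*B_t/2 + 12*t^2) dt + (9*B_t^2/2) dB_t.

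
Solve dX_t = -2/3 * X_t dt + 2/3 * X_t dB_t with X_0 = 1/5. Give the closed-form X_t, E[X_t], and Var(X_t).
X_t = 1/5 * exp((-8/9) t + (2/3) B_t); E[X_t] = exp(-2*t/3)/5; Var(X_t) = (exp(4*t/9) - 1)*exp(-4*t/3)/25

For GBM dX = mu X dt + sigma X dB with X_0 = x_0, apply Itô to Y = log X: dY = (mu - sigma^2/2) dt + sigma dB, so Y_t = log(x_0) + (mu - sigma^2/2) t + sigma B_t and hence X_t = x_0 * exp((mu - sigma^2/2) t + sigma B_t).
With mu = -2/3, sigma = 2/3, x_0 = 1/5, this gives:
  X_t = 1/5 * exp((-8/9) * t + (2/3) * B_t).
Since sigma*B_t ~ Normal(0, sigma^2 t), E[exp(sigma*B_t)] = exp(sigma^2 t / 2); so E[X_t] = x_0 * exp((mu - sigma^2/2) t) * exp(sigma^2 t / 2) = x_0 * exp(mu t) = exp(-2*t/3)/5.
Var(X_t) = E[X_t^2] - (E[X_t])^2 = x_0^2 * exp(2 mu t) * (exp(sigma^2 t) - 1) = (exp(4*t/9) - 1)*exp(-4*t/3)/25.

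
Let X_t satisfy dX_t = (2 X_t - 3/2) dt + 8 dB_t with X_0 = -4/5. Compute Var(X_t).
Var(X_t) = 16*exp(4*t) - 16

The variance V(t) = Var(X_t) satisfies V'(t) = 2 a V(t) + c^2 with V(0) = 0 (drift coefficient is linear in X, diffusion is constant). With a = 2, c = 8, the solution is
  V(t) = (c^2 / (2 a)) * (exp(2 a t) - 1)
       = (8^2 / (2*2)) * (exp(4 t) - 1)
       = 16*exp(4*t) - 16.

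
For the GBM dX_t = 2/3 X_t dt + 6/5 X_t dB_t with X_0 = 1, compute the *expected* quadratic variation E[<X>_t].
E[<X>_t] = 27*exp(208*t/75)/52 - 27/52

<X>_t = int_0^t ((6/5) * X_s)^2 ds. Taking expectation inside the integral: E[<X>_t] = (6/5)^2 * int_0^t E[X_s^2] ds. For GBM, E[X_s^2] = x_0^2 * exp((2 mu + sigma^2) s). Integrating:
  E[<X>_t] = (6/5)^2 * 1^2 * (exp((2*(2/3) + (6/5)^2) t) - 1) / (2*(2/3) + (6/5)^2)
           = (6/5)^2 * 1^2 * (exp((208/75) t) - 1) / (208/75) = 27*exp(208*t/75)/52 - 27/52.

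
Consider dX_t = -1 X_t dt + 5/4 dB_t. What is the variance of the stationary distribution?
lim Var(X_t) = 25/32

The OU SDE dX = -theta X dt + sigma dB admits the integrating factor exp(theta t): d(exp(theta t) X_t) = sigma exp(theta t) dB_t. Integrating from 0 to t gives X_t = x_0 * exp(-theta t) + sigma * int_0^t exp(-theta (t-s)) dB_s for any initial x_0. The Itô integral has variance (by the Itô isometry) sigma^2 * int_0^t exp(-2 theta (t - s)) ds = sigma^2 * (1 - exp(-2 theta t)) / (2 theta), independent of x_0.
With theta = 1, sigma = 5/4:
  Var(X_t) = (5/4)^2 * (1 - exp(-2*1 t)) / (2 * 1) = 25/32 - 25*exp(-2*t)/32.
As t -> infinity, exp(-2*1 t) -> 0, so the stationary variance is sigma^2 / (2 theta) = 25/32.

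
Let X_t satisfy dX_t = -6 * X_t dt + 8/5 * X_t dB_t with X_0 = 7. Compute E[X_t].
E[X_t] = 7*exp(-6*t)

For GBM dX = mu X dt + sigma X dB with X_0 = x_0, apply Itô to Y = log X: dY = (mu - sigma^2/2) dt + sigma dB, so Y_t = log(x_0) + (mu - sigma^2/2) t + sigma B_t and hence X_t = x_0 * exp((mu - sigma^2/2) t + sigma B_t).
With mu = -6, sigma = 8/5, x_0 = 7, this gives:
  X_t = 7 * exp((-182/25) * t + (8/5) * B_t).
Since sigma*B_t ~ Normal(0, sigma^2 t), E[exp(sigma*B_t)] = exp(sigma^2 t / 2); so E[X_t] = x_0 * exp((mu - sigma^2/2) t) * exp(sigma^2 t / 2) = x_0 * exp(mu t) = 7*exp(-6*t).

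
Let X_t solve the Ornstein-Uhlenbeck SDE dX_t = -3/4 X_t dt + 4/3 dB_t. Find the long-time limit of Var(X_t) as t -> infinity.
lim Var(X_t) = 32/27

The OU SDE dX = -theta X dt + sigma dB admits the integrating factor exp(theta t): d(exp(theta t) X_t) = sigma exp(theta t) dB_t. Integrating from 0 to t gives X_t = x_0 * exp(-theta t) + sigma * int_0^t exp(-theta (t-s)) dB_s for any initial x_0. The Itô integral has variance (by the Itô isometry) sigma^2 * int_0^t exp(-2 theta (t - s)) ds = sigma^2 * (1 - exp(-2 theta t)) / (2 theta), independent of x_0.
With theta = 3/4, sigma = 4/3:
  Var(X_t) = (4/3)^2 * (1 - exp(-2*3/4 t)) / (2 * 3/4) = 32/27 - 32*exp(-3*t/2)/27.
As t -> infinity, exp(-2*3/4 t) -> 0, so the stationary variance is sigma^2 / (2 theta) = 32/27.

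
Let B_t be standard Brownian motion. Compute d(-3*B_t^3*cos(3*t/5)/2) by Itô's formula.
d(-3*B_t^3*cos(3*t/5)/2) = (9*B_t*(B_t^2*sin(3*t/5) - 5*cos(3*t/5))/10) dt + (-9*B_t^2*cos(3*t/5)/2) dB_t

Itô's formula for f(t, x): d f(t, B_t) = (f_t + (1/2) f_xx) dt + f_x dB_t. Compute partials of f(t, x) = -3*x^3*cos(3*t/5)/2:
  f_t(t,x)  = 9*x^3*sin(3*t/5)/10
  f_x(t,x)  = -9*x^2*cos(3*t/5)/2
  f_xx(t,x) = -9*x*cos(3*t/5)
Assemble drift = f_t + (1/2) f_xx = 9*x*(x^2*sin(3*t/5) - 5*cos(3*t/5))/10 and diffusion = f_x = -9*x^2*cos(3*t/5)/2. Substituting x = B_t:
  d(-3*B_t^3*cos(3*t/5)/2) = (9*B_t*(B_t^2*sin(3*t/5) - 5*cos(3*t/5))/10) dt + (-9*B_t^2*cos(3*t/5)/2) dB_t.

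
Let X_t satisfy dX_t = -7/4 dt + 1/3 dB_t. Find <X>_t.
<X>_t = t/9

For an Itô process dX_t = a(t) dt + b(t) dB_t, the quadratic variation is <X>_t = int_0^t b(s)^2 ds (the drift term does not contribute). Here b(s) = 1/3, so
  b(s)^2 = 1/9.
Integrating from 0 to t:
  <X>_t = int_0^t (1/9) ds = t/9.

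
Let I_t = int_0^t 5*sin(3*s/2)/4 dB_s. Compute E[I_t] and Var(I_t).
E[I_t] = 0; Var(I_t) = 25*t/32 - 25*sin(3*t)/96

The Itô integral of a deterministic integrand f(s) has mean 0 because each increment f(s) * (B_{s+ds} - B_s) has mean 0. By the Itô isometry:
  Var( int_0^t f(s) dB_s ) = E[ (int_0^t f(s) dB_s)^2 ] = int_0^t f(s)^2 ds.
Here f(s) = 5*sin(3*s/2)/4, so f(s)^2 = 25*sin(3*s/2)^2/16. Integrate:
  int_0^t (25*sin(3*s/2)^2/16) ds = 25*t/32 - 25*sin(3*t)/96.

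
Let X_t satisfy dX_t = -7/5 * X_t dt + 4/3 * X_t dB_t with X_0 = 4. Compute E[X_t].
E[X_t] = 4*exp(-7*t/5)

For GBM dX = mu X dt + sigma X dB with X_0 = x_0, apply Itô to Y = log X: dY = (mu - sigma^2/2) dt + sigma dB, so Y_t = log(x_0) + (mu - sigma^2/2) t + sigma B_t and hence X_t = x_0 * exp((mu - sigma^2/2) t + sigma B_t).
With mu = -7/5, sigma = 4/3, x_0 = 4, this gives:
  X_t = 4 * exp((-103/45) * t + (4/3) * B_t).
Since sigma*B_t ~ Normal(0, sigma^2 t), E[exp(sigma*B_t)] = exp(sigma^2 t / 2); so E[X_t] = x_0 * exp((mu - sigma^2/2) t) * exp(sigma^2 t / 2) = x_0 * exp(mu t) = 4*exp(-7*t/5).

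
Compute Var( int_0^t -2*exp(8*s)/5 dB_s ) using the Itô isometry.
Var = exp(16*t)/100 - 1/100

The Itô integral of a deterministic integrand f(s) has mean 0 because each increment f(s) * (B_{s+ds} - B_s) has mean 0. By the Itô isometry:
  Var( int_0^t f(s) dB_s ) = E[ (int_0^t f(s) dB_s)^2 ] = int_0^t f(s)^2 ds.
Here f(s) = -2*exp(8*s)/5, so f(s)^2 = 4*exp(16*s)/25. Integrate:
  int_0^t (4*exp(16*s)/25) ds = exp(16*t)/100 - 1/100.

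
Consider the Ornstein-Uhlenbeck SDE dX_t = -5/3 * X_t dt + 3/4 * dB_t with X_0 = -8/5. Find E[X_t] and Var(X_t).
E[X_t] = -8*exp(-5*t/3)/5; Var(X_t) = 27/160 - 27*exp(-10*t/3)/160

The OU SDE dX = -theta X dt + sigma dB admits the integrating factor exp(theta t): d(exp(theta t) X_t) = sigma exp(theta t) dB_t. Integrating from 0 to t:
  X_t = x_0 * exp(-theta t) + sigma * int_0^t exp(-theta (t-s)) dB_s.
The Itô integral has mean 0 and (by the Itô isometry) variance sigma^2 * int_0^t exp(-2 theta (t - s)) ds = sigma^2 * (1 - exp(-2 theta t)) / (2 theta).
With theta = 5/3, sigma = 3/4, x_0 = -8/5:
  E[X_t] = -8/5 * exp(-5/3 t) = -8*exp(-5*t/3)/5
  Var(X_t) = (3/4)^2 * (1 - exp(-2*5/3 t)) / (2 * 5/3) = 27/160 - 27*exp(-10*t/3)/160.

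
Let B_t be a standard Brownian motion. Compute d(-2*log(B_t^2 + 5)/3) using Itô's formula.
d(-2*log(B_t^2 + 5)/3) = (2*(B_t^2 - 5)/(3*(B_t^2 + 5)^2)) dt + (-4*B_t/(3*B_t^2 + 15)) dB_t

Itô's formula for f(B_t) gives d f(B_t) = f'(B_t) dB_t + (1/2) f''(B_t) dt. Compute derivatives of f(x) = -2*log(x^2 + 5)/3:
  f'(x)  = -4*x/(3*x^2 + 15)
  f''(x) = 4*(x^2 - 5)/(3*(x^2 + 5)^2)
Substitute x = B_t and multiply the f'' term by 1/2:
  drift     = (1/2) * (4*(x^2 - 5)/(3*(x^2 + 5)^2)) evaluated at B_t = 2*(B_t^2 - 5)/(3*(B_t^2 + 5)^2)
  diffusion = (-4*x/(3*x^2 + 15)) evaluated at B_t = -4*B_t/(3*B_t^2 + 15)
Therefore d(-2*log(B_t^2 + 5)/3) = (2*(B_t^2 - 5)/(3*(B_t^2 + 5)^2)) dt + (-4*B_t/(3*B_t^2 + 15)) dB_t.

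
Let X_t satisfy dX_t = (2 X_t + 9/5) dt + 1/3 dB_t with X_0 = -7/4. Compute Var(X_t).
Var(X_t) = exp(4*t)/36 - 1/36

The variance V(t) = Var(X_t) satisfies V'(t) = 2 a V(t) + c^2 with V(0) = 0 (drift coefficient is linear in X, diffusion is constant). With a = 2, c = 1/3, the solution is
  V(t) = (c^2 / (2 a)) * (exp(2 a t) - 1)
       = ((1/3)^2 / (2*2)) * (exp(4 t) - 1)
       = exp(4*t)/36 - 1/36.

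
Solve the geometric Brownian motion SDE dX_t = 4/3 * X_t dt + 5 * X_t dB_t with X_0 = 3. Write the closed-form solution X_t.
X_t = 3 * exp((-67/6) * t + (5) * B_t)

For GBM dX = mu X dt + sigma X dB with X_0 = x_0, apply Itô to Y = log X: dY = (mu - sigma^2/2) dt + sigma dB, so Y_t = log(x_0) + (mu - sigma^2/2) t + sigma B_t and hence X_t = x_0 * exp((mu - sigma^2/2) t + sigma B_t).
With mu = 4/3, sigma = 5, x_0 = 3, this gives:
  X_t = 3 * exp((-67/6) * t + (5) * B_t).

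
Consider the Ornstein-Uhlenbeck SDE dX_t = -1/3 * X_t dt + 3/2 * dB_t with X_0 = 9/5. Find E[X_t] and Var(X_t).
E[X_t] = 9*exp(-t/3)/5; Var(X_t) = 27/8 - 27*exp(-2*t/3)/8

The OU SDE dX = -theta X dt + sigma dB admits the integrating factor exp(theta t): d(exp(theta t) X_t) = sigma exp(theta t) dB_t. Integrating from 0 to t:
  X_t = x_0 * exp(-theta t) + sigma * int_0^t exp(-theta (t-s)) dB_s.
The Itô integral has mean 0 and (by the Itô isometry) variance sigma^2 * int_0^t exp(-2 theta (t - s)) ds = sigma^2 * (1 - exp(-2 theta t)) / (2 theta).
With theta = 1/3, sigma = 3/2, x_0 = 9/5:
  E[X_t] = 9/5 * exp(-1/3 t) = 9*exp(-t/3)/5
  Var(X_t) = (3/2)^2 * (1 - exp(-2*1/3 t)) / (2 * 1/3) = 27/8 - 27*exp(-2*t/3)/8.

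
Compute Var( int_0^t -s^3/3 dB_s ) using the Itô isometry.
Var = t^7/63

The Itô integral of a deterministic integrand f(s) has mean 0 because each increment f(s) * (B_{s+ds} - B_s) has mean 0. By the Itô isometry:
  Var( int_0^t f(s) dB_s ) = E[ (int_0^t f(s) dB_s)^2 ] = int_0^t f(s)^2 ds.
Here f(s) = -s^3/3, so f(s)^2 = s^6/9. Integrate:
  int_0^t (s^6/9) ds = t^7/63.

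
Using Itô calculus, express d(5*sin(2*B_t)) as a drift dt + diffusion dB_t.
d(5*sin(2*B_t)) = (-10*sin(2*B_t)) dt + (10*cos(2*B_t)) dB_t

Itô's formula for f(B_t) gives d f(B_t) = f'(B_t) dB_t + (1/2) f''(B_t) dt. Compute derivatives of f(x) = 5*sin(2*x):
  f'(x)  = 10*cos(2*x)
  f''(x) = -20*sin(2*x)
Substitute x = B_t and multiply the f'' term by 1/2:
  drift     = (1/2) * (-20*sin(2*x)) evaluated at B_t = -10*sin(2*B_t)
  diffusion = (10*cos(2*x)) evaluated at B_t = 10*cos(2*B_t)
Therefore d(5*sin(2*B_t)) = (-10*sin(2*B_t)) dt + (10*cos(2*B_t)) dB_t.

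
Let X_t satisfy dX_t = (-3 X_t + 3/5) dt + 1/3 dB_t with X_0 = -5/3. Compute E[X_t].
E[X_t] = 1/5 - 28*exp(-3*t)/15

Taking expectations and using E[dB_t] = 0, the mean m(t) = E[X_t] satisfies the ODE m'(t) = a m(t) + b with m(0) = x_0. With a = -3, b = 3/5, x_0 = -5/3, the solution is
  m(t) = x_0 * exp(a t) + (b/a) * (exp(a t) - 1)
       = (-5/3) * exp((-3) t) + ((3/5)/(-3)) * (exp((-3) t) - 1)
       = 1/5 - 28*exp(-3*t)/15.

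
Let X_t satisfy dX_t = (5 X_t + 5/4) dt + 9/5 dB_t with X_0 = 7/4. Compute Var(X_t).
Var(X_t) = 81*exp(10*t)/250 - 81/250

The variance V(t) = Var(X_t) satisfies V'(t) = 2 a V(t) + c^2 with V(0) = 0 (drift coefficient is linear in X, diffusion is constant). With a = 5, c = 9/5, the solution is
  V(t) = (c^2 / (2 a)) * (exp(2 a t) - 1)
       = ((9/5)^2 / (2*5)) * (exp(10 t) - 1)
       = 81*exp(10*t)/250 - 81/250.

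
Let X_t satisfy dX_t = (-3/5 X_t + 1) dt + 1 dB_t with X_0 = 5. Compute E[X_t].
E[X_t] = 5/3 + 10*exp(-3*t/5)/3

Taking expectations and using E[dB_t] = 0, the mean m(t) = E[X_t] satisfies the ODE m'(t) = a m(t) + b with m(0) = x_0. With a = -3/5, b = 1, x_0 = 5, the solution is
  m(t) = x_0 * exp(a t) + (b/a) * (exp(a t) - 1)
       = 5 * exp((-3/5) t) + (1/(-3/5)) * (exp((-3/5) t) - 1)
       = 5/3 + 10*exp(-3*t/5)/3.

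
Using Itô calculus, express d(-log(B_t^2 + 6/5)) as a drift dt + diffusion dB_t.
d(-log(B_t^2 + 6/5)) = (5*(5*B_t^2 - 6)/(5*B_t^2 + 6)^2) dt + (-10*B_t/(5*B_t^2 + 6)) dB_t

Itô's formula for f(B_t) gives d f(B_t) = f'(B_t) dB_t + (1/2) f''(B_t) dt. Compute derivatives of f(x) = -log(x^2 + 6/5):
  f'(x)  = -10*x/(5*x^2 + 6)
  f''(x) = 10*(5*x^2 - 6)/(5*x^2 + 6)^2
Substitute x = B_t and multiply the f'' term by 1/2:
  drift     = (1/2) * (10*(5*x^2 - 6)/(5*x^2 + 6)^2) evaluated at B_t = 5*(5*B_t^2 - 6)/(5*B_t^2 + 6)^2
  diffusion = (-10*x/(5*x^2 + 6)) evaluated at B_t = -10*B_t/(5*B_t^2 + 6)
Therefore d(-log(B_t^2 + 6/5)) = (5*(5*B_t^2 - 6)/(5*B_t^2 + 6)^2) dt + (-10*B_t/(5*B_t^2 + 6)) dB_t.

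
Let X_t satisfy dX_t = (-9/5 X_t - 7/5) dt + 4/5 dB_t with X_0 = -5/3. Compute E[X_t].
E[X_t] = -7/9 - 8*exp(-9*t/5)/9

Taking expectations and using E[dB_t] = 0, the mean m(t) = E[X_t] satisfies the ODE m'(t) = a m(t) + b with m(0) = x_0. With a = -9/5, b = -7/5, x_0 = -5/3, the solution is
  m(t) = x_0 * exp(a t) + (b/a) * (exp(a t) - 1)
       = (-5/3) * exp((-9/5) t) + ((-7/5)/(-9/5)) * (exp((-9/5) t) - 1)
       = -7/9 - 8*exp(-9*t/5)/9.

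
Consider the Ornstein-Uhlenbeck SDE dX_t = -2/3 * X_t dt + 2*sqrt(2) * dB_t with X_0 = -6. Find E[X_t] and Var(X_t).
E[X_t] = -6*exp(-2*t/3); Var(X_t) = 6 - 6*exp(-4*t/3)

The OU SDE dX = -theta X dt + sigma dB admits the integrating factor exp(theta t): d(exp(theta t) X_t) = sigma exp(theta t) dB_t. Integrating from 0 to t:
  X_t = x_0 * exp(-theta t) + sigma * int_0^t exp(-theta (t-s)) dB_s.
The Itô integral has mean 0 and (by the Itô isometry) variance sigma^2 * int_0^t exp(-2 theta (t - s)) ds = sigma^2 * (1 - exp(-2 theta t)) / (2 theta).
With theta = 2/3, sigma = 2*sqrt(2), x_0 = -6:
  E[X_t] = -6 * exp(-2/3 t) = -6*exp(-2*t/3)
  Var(X_t) = (2*sqrt(2))^2 * (1 - exp(-2*2/3 t)) / (2 * 2/3) = 6 - 6*exp(-4*t/3).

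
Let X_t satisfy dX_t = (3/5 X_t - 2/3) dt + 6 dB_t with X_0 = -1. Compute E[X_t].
E[X_t] = 10/9 - 19*exp(3*t/5)/9

Taking expectations and using E[dB_t] = 0, the mean m(t) = E[X_t] satisfies the ODE m'(t) = a m(t) + b with m(0) = x_0. With a = 3/5, b = -2/3, x_0 = -1, the solution is
  m(t) = x_0 * exp(a t) + (b/a) * (exp(a t) - 1)
       = (-1) * exp((3/5) t) + ((-2/3)/(3/5)) * (exp((3/5) t) - 1)
       = 10/9 - 19*exp(3*t/5)/9.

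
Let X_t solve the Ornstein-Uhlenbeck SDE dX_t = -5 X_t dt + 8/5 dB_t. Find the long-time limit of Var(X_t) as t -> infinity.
lim Var(X_t) = 32/125

The OU SDE dX = -theta X dt + sigma dB admits the integrating factor exp(theta t): d(exp(theta t) X_t) = sigma exp(theta t) dB_t. Integrating from 0 to t gives X_t = x_0 * exp(-theta t) + sigma * int_0^t exp(-theta (t-s)) dB_s for any initial x_0. The Itô integral has variance (by the Itô isometry) sigma^2 * int_0^t exp(-2 theta (t - s)) ds = sigma^2 * (1 - exp(-2 theta t)) / (2 theta), independent of x_0.
With theta = 5, sigma = 8/5:
  Var(X_t) = (8/5)^2 * (1 - exp(-2*5 t)) / (2 * 5) = 32/125 - 32*exp(-10*t)/125.
As t -> infinity, exp(-2*5 t) -> 0, so the stationary variance is sigma^2 / (2 theta) = 32/125.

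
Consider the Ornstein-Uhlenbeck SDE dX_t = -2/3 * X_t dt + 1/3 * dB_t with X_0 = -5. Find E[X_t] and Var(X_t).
E[X_t] = -5*exp(-2*t/3); Var(X_t) = 1/12 - exp(-4*t/3)/12

The OU SDE dX = -theta X dt + sigma dB admits the integrating factor exp(theta t): d(exp(theta t) X_t) = sigma exp(theta t) dB_t. Integrating from 0 to t:
  X_t = x_0 * exp(-theta t) + sigma * int_0^t exp(-theta (t-s)) dB_s.
The Itô integral has mean 0 and (by the Itô isometry) variance sigma^2 * int_0^t exp(-2 theta (t - s)) ds = sigma^2 * (1 - exp(-2 theta t)) / (2 theta).
With theta = 2/3, sigma = 1/3, x_0 = -5:
  E[X_t] = -5 * exp(-2/3 t) = -5*exp(-2*t/3)
  Var(X_t) = (1/3)^2 * (1 - exp(-2*2/3 t)) / (2 * 2/3) = 1/12 - exp(-4*t/3)/12.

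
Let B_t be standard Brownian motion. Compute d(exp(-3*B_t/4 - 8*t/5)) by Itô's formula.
d(exp(-3*B_t/4 - 8*t/5)) = (-211*exp(-3*B_t/4 - 8*t/5)/160) dt + (-3*exp(-3*B_t/4 - 8*t/5)/4) dB_t

Itô's formula for f(t, x): d f(t, B_t) = (f_t + (1/2) f_xx) dt + f_x dB_t. Compute partials of f(t, x) = exp(-8*t/5 - 3*x/4):
  f_t(t,x)  = -8*exp(-8*t/5 - 3*x/4)/5
  f_x(t,x)  = -3*exp(-8*t/5 - 3*x/4)/4
  f_xx(t,x) = 9*exp(-8*t/5 - 3*x/4)/16
Assemble drift = f_t + (1/2) f_xx = -211*exp(-8*t/5 - 3*x/4)/160 and diffusion = f_x = -3*exp(-8*t/5 - 3*x/4)/4. Substituting x = B_t:
  d(exp(-3*B_t/4 - 8*t/5)) = (-211*exp(-3*B_t/4 - 8*t/5)/160) dt + (-3*exp(-3*B_t/4 - 8*t/5)/4) dB_t.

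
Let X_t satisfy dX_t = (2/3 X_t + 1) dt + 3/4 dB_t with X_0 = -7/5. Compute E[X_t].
E[X_t] = exp(2*t/3)/10 - 3/2

Taking expectations and using E[dB_t] = 0, the mean m(t) = E[X_t] satisfies the ODE m'(t) = a m(t) + b with m(0) = x_0. With a = 2/3, b = 1, x_0 = -7/5, the solution is
  m(t) = x_0 * exp(a t) + (b/a) * (exp(a t) - 1)
       = (-7/5) * exp((2/3) t) + (1/(2/3)) * (exp((2/3) t) - 1)
       = exp(2*t/3)/10 - 3/2.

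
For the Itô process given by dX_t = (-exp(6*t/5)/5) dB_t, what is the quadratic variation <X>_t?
<X>_t = exp(12*t/5)/60 - 1/60

For an Itô process dX_t = a(t) dt + b(t) dB_t, the quadratic variation is <X>_t = int_0^t b(s)^2 ds (the drift term does not contribute). Here b(s) = -exp(6*s/5)/5, so
  b(s)^2 = exp(12*s/5)/25.
Integrating from 0 to t:
  <X>_t = int_0^t (exp(12*s/5)/25) ds = exp(12*t/5)/60 - 1/60.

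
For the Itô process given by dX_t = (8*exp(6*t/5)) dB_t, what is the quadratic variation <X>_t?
<X>_t = 80*exp(12*t/5)/3 - 80/3

For an Itô process dX_t = a(t) dt + b(t) dB_t, the quadratic variation is <X>_t = int_0^t b(s)^2 ds (the drift term does not contribute). Here b(s) = 8*exp(6*s/5), so
  b(s)^2 = 64*exp(12*s/5).
Integrating from 0 to t:
  <X>_t = int_0^t (64*exp(12*s/5)) ds = 80*exp(12*t/5)/3 - 80/3.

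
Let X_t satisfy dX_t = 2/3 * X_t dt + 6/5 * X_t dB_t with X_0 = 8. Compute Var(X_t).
Var(X_t) = 64*(exp(36*t/25) - 1)*exp(4*t/3)

For GBM dX = mu X dt + sigma X dB with X_0 = x_0, apply Itô to Y = log X: dY = (mu - sigma^2/2) dt + sigma dB, so Y_t = log(x_0) + (mu - sigma^2/2) t + sigma B_t and hence X_t = x_0 * exp((mu - sigma^2/2) t + sigma B_t).
With mu = 2/3, sigma = 6/5, x_0 = 8, this gives:
  X_t = 8 * exp((-4/75) * t + (6/5) * B_t).
Since sigma*B_t ~ Normal(0, sigma^2 t), E[exp(sigma*B_t)] = exp(sigma^2 t / 2); so E[X_t] = x_0 * exp((mu - sigma^2/2) t) * exp(sigma^2 t / 2) = x_0 * exp(mu t) = 8*exp(2*t/3).
Var(X_t) = E[X_t^2] - (E[X_t])^2 = x_0^2 * exp(2 mu t) * (exp(sigma^2 t) - 1) = 64*(exp(36*t/25) - 1)*exp(4*t/3).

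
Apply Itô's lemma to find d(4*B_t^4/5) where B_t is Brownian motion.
d(4*B_t^4/5) = (24*B_t^2/5) dt + (16*B_t^3/5) dB_t

Itô's formula for f(B_t) gives d f(B_t) = f'(B_t) dB_t + (1/2) f''(B_t) dt. Compute derivatives of f(x) = 4*x^4/5:
  f'(x)  = 16*x^3/5
  f''(x) = 48*x^2/5
Substitute x = B_t and multiply the f'' term by 1/2:
  drift     = (1/2) * (48*x^2/5) evaluated at B_t = 24*B_t^2/5
  diffusion = (16*x^3/5) evaluated at B_t = 16*B_t^3/5
Therefore d(4*B_t^4/5) = (24*B_t^2/5) dt + (16*B_t^3/5) dB_t.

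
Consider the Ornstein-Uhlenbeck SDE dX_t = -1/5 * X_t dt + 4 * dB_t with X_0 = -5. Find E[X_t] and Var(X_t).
E[X_t] = -5*exp(-t/5); Var(X_t) = 40 - 40*exp(-2*t/5)

The OU SDE dX = -theta X dt + sigma dB admits the integrating factor exp(theta t): d(exp(theta t) X_t) = sigma exp(theta t) dB_t. Integrating from 0 to t:
  X_t = x_0 * exp(-theta t) + sigma * int_0^t exp(-theta (t-s)) dB_s.
The Itô integral has mean 0 and (by the Itô isometry) variance sigma^2 * int_0^t exp(-2 theta (t - s)) ds = sigma^2 * (1 - exp(-2 theta t)) / (2 theta).
With theta = 1/5, sigma = 4, x_0 = -5:
  E[X_t] = -5 * exp(-1/5 t) = -5*exp(-t/5)
  Var(X_t) = (4)^2 * (1 - exp(-2*1/5 t)) / (2 * 1/5) = 40 - 40*exp(-2*t/5).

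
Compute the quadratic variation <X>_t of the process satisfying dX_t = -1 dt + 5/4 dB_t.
<X>_t = 25*t/16

For an Itô process dX_t = a(t) dt + b(t) dB_t, the quadratic variation is <X>_t = int_0^t b(s)^2 ds (the drift term does not contribute). Here b(s) = 5/4, so
  b(s)^2 = 25/16.
Integrating from 0 to t:
  <X>_t = int_0^t (25/16) ds = 25*t/16.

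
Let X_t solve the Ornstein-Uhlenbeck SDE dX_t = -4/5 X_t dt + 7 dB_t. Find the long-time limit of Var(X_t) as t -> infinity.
lim Var(X_t) = 245/8

The OU SDE dX = -theta X dt + sigma dB admits the integrating factor exp(theta t): d(exp(theta t) X_t) = sigma exp(theta t) dB_t. Integrating from 0 to t gives X_t = x_0 * exp(-theta t) + sigma * int_0^t exp(-theta (t-s)) dB_s for any initial x_0. The Itô integral has variance (by the Itô isometry) sigma^2 * int_0^t exp(-2 theta (t - s)) ds = sigma^2 * (1 - exp(-2 theta t)) / (2 theta), independent of x_0.
With theta = 4/5, sigma = 7:
  Var(X_t) = (7)^2 * (1 - exp(-2*4/5 t)) / (2 * 4/5) = 245/8 - 245*exp(-8*t/5)/8.
As t -> infinity, exp(-2*4/5 t) -> 0, so the stationary variance is sigma^2 / (2 theta) = 245/8.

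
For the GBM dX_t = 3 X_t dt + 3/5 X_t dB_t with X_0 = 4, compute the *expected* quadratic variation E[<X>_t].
E[<X>_t] = 48*exp(159*t/25)/53 - 48/53

<X>_t = int_0^t ((3/5) * X_s)^2 ds. Taking expectation inside the integral: E[<X>_t] = (3/5)^2 * int_0^t E[X_s^2] ds. For GBM, E[X_s^2] = x_0^2 * exp((2 mu + sigma^2) s). Integrating:
  E[<X>_t] = (3/5)^2 * 4^2 * (exp((2*3 + (3/5)^2) t) - 1) / (2*3 + (3/5)^2)
           = (3/5)^2 * 4^2 * (exp((159/25) t) - 1) / (159/25) = 48*exp(159*t/25)/53 - 48/53.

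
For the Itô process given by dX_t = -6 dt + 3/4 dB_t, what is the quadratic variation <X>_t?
<X>_t = 9*t/16

For an Itô process dX_t = a(t) dt + b(t) dB_t, the quadratic variation is <X>_t = int_0^t b(s)^2 ds (the drift term does not contribute). Here b(s) = 3/4, so
  b(s)^2 = 9/16.
Integrating from 0 to t:
  <X>_t = int_0^t (9/16) ds = 9*t/16.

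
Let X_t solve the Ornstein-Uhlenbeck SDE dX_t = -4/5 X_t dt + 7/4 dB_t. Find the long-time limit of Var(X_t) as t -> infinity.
lim Var(X_t) = 245/128

The OU SDE dX = -theta X dt + sigma dB admits the integrating factor exp(theta t): d(exp(theta t) X_t) = sigma exp(theta t) dB_t. Integrating from 0 to t gives X_t = x_0 * exp(-theta t) + sigma * int_0^t exp(-theta (t-s)) dB_s for any initial x_0. The Itô integral has variance (by the Itô isometry) sigma^2 * int_0^t exp(-2 theta (t - s)) ds = sigma^2 * (1 - exp(-2 theta t)) / (2 theta), independent of x_0.
With theta = 4/5, sigma = 7/4:
  Var(X_t) = (7/4)^2 * (1 - exp(-2*4/5 t)) / (2 * 4/5) = 245/128 - 245*exp(-8*t/5)/128.
As t -> infinity, exp(-2*4/5 t) -> 0, so the stationary variance is sigma^2 / (2 theta) = 245/128.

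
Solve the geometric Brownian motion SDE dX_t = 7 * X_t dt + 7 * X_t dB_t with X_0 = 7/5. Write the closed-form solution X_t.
X_t = 7/5 * exp((-35/2) * t + (7) * B_t)

For GBM dX = mu X dt + sigma X dB with X_0 = x_0, apply Itô to Y = log X: dY = (mu - sigma^2/2) dt + sigma dB, so Y_t = log(x_0) + (mu - sigma^2/2) t + sigma B_t and hence X_t = x_0 * exp((mu - sigma^2/2) t + sigma B_t).
With mu = 7, sigma = 7, x_0 = 7/5, this gives:
  X_t = 7/5 * exp((-35/2) * t + (7) * B_t).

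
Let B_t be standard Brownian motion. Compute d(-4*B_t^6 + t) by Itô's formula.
d(-4*B_t^6 + t) = (1 - 60*B_t^4) dt + (-24*B_t^5) dB_t

Itô's formula for f(t, x): d f(t, B_t) = (f_t + (1/2) f_xx) dt + f_x dB_t. Compute partials of f(t, x) = t - 4*x^6:
  f_t(t,x)  = 1
  f_x(t,x)  = -24*x^5
  f_xx(t,x) = -120*x^4
Assemble drift = f_t + (1/2) f_xx = 1 - 60*x^4 and diffusion = f_x = -24*x^5. Substituting x = B_t:
  d(-4*B_t^6 + t) = (1 - 60*B_t^4) dt + (-24*B_t^5) dB_t.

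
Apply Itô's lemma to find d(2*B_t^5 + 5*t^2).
d(2*B_t^5 + 5*t^2) = (20*B_t^3 + 10*t) dt + (10*B_t^4) dB_t

Itô's formula for f(t, x): d f(t, B_t) = (f_t + (1/2) f_xx) dt + f_x dB_t. Compute partials of f(t, x) = 5*t^2 + 2*x^5:
  f_t(t,x)  = 10*t
  f_x(t,x)  = 10*x^4
  f_xx(t,x) = 40*x^3
Assemble drift = f_t + (1/2) f_xx = 10*t + 20*x^3 and diffusion = f_x = 10*x^4. Substituting x = B_t:
  d(2*B_t^5 + 5*t^2) = (20*B_t^3 + 10*t) dt + (10*B_t^4) dB_t.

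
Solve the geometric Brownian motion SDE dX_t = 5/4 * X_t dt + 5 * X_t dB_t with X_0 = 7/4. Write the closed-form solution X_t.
X_t = 7/4 * exp((-45/4) * t + (5) * B_t)

For GBM dX = mu X dt + sigma X dB with X_0 = x_0, apply Itô to Y = log X: dY = (mu - sigma^2/2) dt + sigma dB, so Y_t = log(x_0) + (mu - sigma^2/2) t + sigma B_t and hence X_t = x_0 * exp((mu - sigma^2/2) t + sigma B_t).
With mu = 5/4, sigma = 5, x_0 = 7/4, this gives:
  X_t = 7/4 * exp((-45/4) * t + (5) * B_t).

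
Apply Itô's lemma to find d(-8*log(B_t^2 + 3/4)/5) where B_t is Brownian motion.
d(-8*log(B_t^2 + 3/4)/5) = (32*(4*B_t^2 - 3)/(5*(4*B_t^2 + 3)^2)) dt + (-64*B_t/(20*B_t^2 + 15)) dB_t

Itô's formula for f(B_t) gives d f(B_t) = f'(B_t) dB_t + (1/2) f''(B_t) dt. Compute derivatives of f(x) = -8*log(x^2 + 3/4)/5:
  f'(x)  = -64*x/(20*x^2 + 15)
  f''(x) = 64*(4*x^2 - 3)/(5*(4*x^2 + 3)^2)
Substitute x = B_t and multiply the f'' term by 1/2:
  drift     = (1/2) * (64*(4*x^2 - 3)/(5*(4*x^2 + 3)^2)) evaluated at B_t = 32*(4*B_t^2 - 3)/(5*(4*B_t^2 + 3)^2)
  diffusion = (-64*x/(20*x^2 + 15)) evaluated at B_t = -64*B_t/(20*B_t^2 + 15)
Therefore d(-8*log(B_t^2 + 3/4)/5) = (32*(4*B_t^2 - 3)/(5*(4*B_t^2 + 3)^2)) dt + (-64*B_t/(20*B_t^2 + 15)) dB_t.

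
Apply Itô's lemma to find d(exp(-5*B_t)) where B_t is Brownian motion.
d(exp(-5*B_t)) = (25*exp(-5*B_t)/2) dt + (-5*exp(-5*B_t)) dB_t

Itô's formula for f(B_t) gives d f(B_t) = f'(B_t) dB_t + (1/2) f''(B_t) dt. Compute derivatives of f(x) = exp(-5*x):
  f'(x)  = -5*exp(-5*x)
  f''(x) = 25*exp(-5*x)
Substitute x = B_t and multiply the f'' term by 1/2:
  drift     = (1/2) * (25*exp(-5*x)) evaluated at B_t = 25*exp(-5*B_t)/2
  diffusion = (-5*exp(-5*x)) evaluated at B_t = -5*exp(-5*B_t)
Therefore d(exp(-5*B_t)) = (25*exp(-5*B_t)/2) dt + (-5*exp(-5*B_t)) dB_t.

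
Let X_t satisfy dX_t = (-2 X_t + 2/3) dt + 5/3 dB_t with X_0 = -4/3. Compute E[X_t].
E[X_t] = 1/3 - 5*exp(-2*t)/3

Taking expectations and using E[dB_t] = 0, the mean m(t) = E[X_t] satisfies the ODE m'(t) = a m(t) + b with m(0) = x_0. With a = -2, b = 2/3, x_0 = -4/3, the solution is
  m(t) = x_0 * exp(a t) + (b/a) * (exp(a t) - 1)
       = (-4/3) * exp((-2) t) + ((2/3)/(-2)) * (exp((-2) t) - 1)
       = 1/3 - 5*exp(-2*t)/3.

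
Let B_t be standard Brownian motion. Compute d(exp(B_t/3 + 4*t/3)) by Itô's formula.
d(exp(B_t/3 + 4*t/3)) = (25*exp(B_t/3 + 4*t/3)/18) dt + (exp(B_t/3 + 4*t/3)/3) dB_t

Itô's formula for f(t, x): d f(t, B_t) = (f_t + (1/2) f_xx) dt + f_x dB_t. Compute partials of f(t, x) = exp(4*t/3 + x/3):
  f_t(t,x)  = 4*exp(4*t/3 + x/3)/3
  f_x(t,x)  = exp(4*t/3 + x/3)/3
  f_xx(t,x) = exp(4*t/3 + x/3)/9
Assemble drift = f_t + (1/2) f_xx = 25*exp(4*t/3 + x/3)/18 and diffusion = f_x = exp(4*t/3 + x/3)/3. Substituting x = B_t:
  d(exp(B_t/3 + 4*t/3)) = (25*exp(B_t/3 + 4*t/3)/18) dt + (exp(B_t/3 + 4*t/3)/3) dB_t.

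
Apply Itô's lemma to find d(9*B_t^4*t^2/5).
d(9*B_t^4*t^2/5) = (18*B_t^2*t*(B_t^2 + 3*t)/5) dt + (36*B_t^3*t^2/5) dB_t

Itô's formula for f(t, x): d f(t, B_t) = (f_t + (1/2) f_xx) dt + f_x dB_t. Compute partials of f(t, x) = 9*t^2*x^4/5:
  f_t(t,x)  = 18*t*x^4/5
  f_x(t,x)  = 36*t^2*x^3/5
  f_xx(t,x) = 108*t^2*x^2/5
Assemble drift = f_t + (1/2) f_xx = 18*t*x^2*(3*t + x^2)/5 and diffusion = f_x = 36*t^2*x^3/5. Substituting x = B_t:
  d(9*B_t^4*t^2/5) = (18*B_t^2*t*(B_t^2 + 3*t)/5) dt + (36*B_t^3*t^2/5) dB_t.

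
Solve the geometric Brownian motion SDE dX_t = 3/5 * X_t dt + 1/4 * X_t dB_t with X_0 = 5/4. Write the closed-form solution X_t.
X_t = 5/4 * exp((91/160) * t + (1/4) * B_t)

For GBM dX = mu X dt + sigma X dB with X_0 = x_0, apply Itô to Y = log X: dY = (mu - sigma^2/2) dt + sigma dB, so Y_t = log(x_0) + (mu - sigma^2/2) t + sigma B_t and hence X_t = x_0 * exp((mu - sigma^2/2) t + sigma B_t).
With mu = 3/5, sigma = 1/4, x_0 = 5/4, this gives:
  X_t = 5/4 * exp((91/160) * t + (1/4) * B_t).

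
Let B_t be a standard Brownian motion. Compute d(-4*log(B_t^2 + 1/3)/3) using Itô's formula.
d(-4*log(B_t^2 + 1/3)/3) = (4*(3*B_t^2 - 1)/(3*B_t^2 + 1)^2) dt + (-8*B_t/(3*B_t^2 + 1)) dB_t

Itô's formula for f(B_t) gives d f(B_t) = f'(B_t) dB_t + (1/2) f''(B_t) dt. Compute derivatives of f(x) = -4*log(x^2 + 1/3)/3:
  f'(x)  = -8*x/(3*x^2 + 1)
  f''(x) = 8*(3*x^2 - 1)/(3*x^2 + 1)^2
Substitute x = B_t and multiply the f'' term by 1/2:
  drift     = (1/2) * (8*(3*x^2 - 1)/(3*x^2 + 1)^2) evaluated at B_t = 4*(3*B_t^2 - 1)/(3*B_t^2 + 1)^2
  diffusion = (-8*x/(3*x^2 + 1)) evaluated at B_t = -8*B_t/(3*B_t^2 + 1)
Therefore d(-4*log(B_t^2 + 1/3)/3) = (4*(3*B_t^2 - 1)/(3*B_t^2 + 1)^2) dt + (-8*B_t/(3*B_t^2 + 1)) dB_t.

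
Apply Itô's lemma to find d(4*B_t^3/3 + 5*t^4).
d(4*B_t^3/3 + 5*t^4) = (4*B_t + 20*t^3) dt + (4*B_t^2) dB_t

Itô's formula for f(t, x): d f(t, B_t) = (f_t + (1/2) f_xx) dt + f_x dB_t. Compute partials of f(t, x) = 5*t^4 + 4*x^3/3:
  f_t(t,x)  = 20*t^3
  f_x(t,x)  = 4*x^2
  f_xx(t,x) = 8*x
Assemble drift = f_t + (1/2) f_xx = 20*t^3 + 4*x and diffusion = f_x = 4*x^2. Substituting x = B_t:
  d(4*B_t^3/3 + 5*t^4) = (4*B_t + 20*t^3) dt + (4*B_t^2) dB_t.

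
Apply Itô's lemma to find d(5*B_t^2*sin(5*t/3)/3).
d(5*B_t^2*sin(5*t/3)/3) = (25*B_t^2*cos(5*t/3)/9 + 5*sin(5*t/3)/3) dt + (10*B_t*sin(5*t/3)/3) dB_t

Itô's formula for f(t, x): d f(t, B_t) = (f_t + (1/2) f_xx) dt + f_x dB_t. Compute partials of f(t, x) = 5*x^2*sin(5*t/3)/3:
  f_t(t,x)  = 25*x^2*cos(5*t/3)/9
  f_x(t,x)  = 10*x*sin(5*t/3)/3
  f_xx(t,x) = 10*sin(5*t/3)/3
Assemble drift = f_t + (1/2) f_xx = 25*x^2*cos(5*t/3)/9 + 5*sin(5*t/3)/3 and diffusion = f_x = 10*x*sin(5*t/3)/3. Substituting x = B_t:
  d(5*B_t^2*sin(5*t/3)/3) = (25*B_t^2*cos(5*t/3)/9 + 5*sin(5*t/3)/3) dt + (10*B_t*sin(5*t/3)/3) dB_t.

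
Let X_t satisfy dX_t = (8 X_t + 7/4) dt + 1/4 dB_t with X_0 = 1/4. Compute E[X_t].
E[X_t] = 15*exp(8*t)/32 - 7/32

Taking expectations and using E[dB_t] = 0, the mean m(t) = E[X_t] satisfies the ODE m'(t) = a m(t) + b with m(0) = x_0. With a = 8, b = 7/4, x_0 = 1/4, the solution is
  m(t) = x_0 * exp(a t) + (b/a) * (exp(a t) - 1)
       = (1/4) * exp(8 t) + ((7/4)/8) * (exp(8 t) - 1)
       = 15*exp(8*t)/32 - 7/32.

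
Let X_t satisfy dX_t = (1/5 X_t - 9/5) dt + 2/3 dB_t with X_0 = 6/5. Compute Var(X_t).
Var(X_t) = 10*exp(2*t/5)/9 - 10/9

The variance V(t) = Var(X_t) satisfies V'(t) = 2 a V(t) + c^2 with V(0) = 0 (drift coefficient is linear in X, diffusion is constant). With a = 1/5, c = 2/3, the solution is
  V(t) = (c^2 / (2 a)) * (exp(2 a t) - 1)
       = ((2/3)^2 / (2*(1/5))) * (exp((2/5) t) - 1)
       = 10*exp(2*t/5)/9 - 10/9.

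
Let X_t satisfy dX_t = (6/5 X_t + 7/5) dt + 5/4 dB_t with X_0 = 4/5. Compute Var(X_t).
Var(X_t) = 125*exp(12*t/5)/192 - 125/192

The variance V(t) = Var(X_t) satisfies V'(t) = 2 a V(t) + c^2 with V(0) = 0 (drift coefficient is linear in X, diffusion is constant). With a = 6/5, c = 5/4, the solution is
  V(t) = (c^2 / (2 a)) * (exp(2 a t) - 1)
       = ((5/4)^2 / (2*(6/5))) * (exp((12/5) t) - 1)
       = 125*exp(12*t/5)/192 - 125/192.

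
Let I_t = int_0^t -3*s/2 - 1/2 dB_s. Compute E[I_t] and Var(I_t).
E[I_t] = 0; Var(I_t) = t*(3*t^2 + 3*t + 1)/4

The Itô integral of a deterministic integrand f(s) has mean 0 because each increment f(s) * (B_{s+ds} - B_s) has mean 0. By the Itô isometry:
  Var( int_0^t f(s) dB_s ) = E[ (int_0^t f(s) dB_s)^2 ] = int_0^t f(s)^2 ds.
Here f(s) = -3*s/2 - 1/2, so f(s)^2 = (3*s + 1)^2/4. Integrate:
  int_0^t ((3*s + 1)^2/4) ds = t*(3*t^2 + 3*t + 1)/4.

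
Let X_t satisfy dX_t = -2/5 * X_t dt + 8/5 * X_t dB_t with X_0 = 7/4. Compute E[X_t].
E[X_t] = 7*exp(-2*t/5)/4

For GBM dX = mu X dt + sigma X dB with X_0 = x_0, apply Itô to Y = log X: dY = (mu - sigma^2/2) dt + sigma dB, so Y_t = log(x_0) + (mu - sigma^2/2) t + sigma B_t and hence X_t = x_0 * exp((mu - sigma^2/2) t + sigma B_t).
With mu = -2/5, sigma = 8/5, x_0 = 7/4, this gives:
  X_t = 7/4 * exp((-42/25) * t + (8/5) * B_t).
Since sigma*B_t ~ Normal(0, sigma^2 t), E[exp(sigma*B_t)] = exp(sigma^2 t / 2); so E[X_t] = x_0 * exp((mu - sigma^2/2) t) * exp(sigma^2 t / 2) = x_0 * exp(mu t) = 7*exp(-2*t/5)/4.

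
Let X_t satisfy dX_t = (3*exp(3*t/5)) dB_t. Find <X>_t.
<X>_t = 15*exp(6*t/5)/2 - 15/2

For an Itô process dX_t = a(t) dt + b(t) dB_t, the quadratic variation is <X>_t = int_0^t b(s)^2 ds (the drift term does not contribute). Here b(s) = 3*exp(3*s/5), so
  b(s)^2 = 9*exp(6*s/5).
Integrating from 0 to t:
  <X>_t = int_0^t (9*exp(6*s/5)) ds = 15*exp(6*t/5)/2 - 15/2.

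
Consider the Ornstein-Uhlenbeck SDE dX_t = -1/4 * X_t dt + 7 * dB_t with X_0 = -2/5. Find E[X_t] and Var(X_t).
E[X_t] = -2*exp(-t/4)/5; Var(X_t) = 98 - 98*exp(-t/2)

The OU SDE dX = -theta X dt + sigma dB admits the integrating factor exp(theta t): d(exp(theta t) X_t) = sigma exp(theta t) dB_t. Integrating from 0 to t:
  X_t = x_0 * exp(-theta t) + sigma * int_0^t exp(-theta (t-s)) dB_s.
The Itô integral has mean 0 and (by the Itô isometry) variance sigma^2 * int_0^t exp(-2 theta (t - s)) ds = sigma^2 * (1 - exp(-2 theta t)) / (2 theta).
With theta = 1/4, sigma = 7, x_0 = -2/5:
  E[X_t] = -2/5 * exp(-1/4 t) = -2*exp(-t/4)/5
  Var(X_t) = (7)^2 * (1 - exp(-2*1/4 t)) / (2 * 1/4) = 98 - 98*exp(-t/2).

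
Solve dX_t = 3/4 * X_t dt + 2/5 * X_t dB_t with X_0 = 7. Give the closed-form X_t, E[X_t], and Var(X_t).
X_t = 7 * exp((67/100) t + (2/5) B_t); E[X_t] = 7*exp(3*t/4); Var(X_t) = 49*(exp(4*t/25) - 1)*exp(3*t/2)

For GBM dX = mu X dt + sigma X dB with X_0 = x_0, apply Itô to Y = log X: dY = (mu - sigma^2/2) dt + sigma dB, so Y_t = log(x_0) + (mu - sigma^2/2) t + sigma B_t and hence X_t = x_0 * exp((mu - sigma^2/2) t + sigma B_t).
With mu = 3/4, sigma = 2/5, x_0 = 7, this gives:
  X_t = 7 * exp((67/100) * t + (2/5) * B_t).
Since sigma*B_t ~ Normal(0, sigma^2 t), E[exp(sigma*B_t)] = exp(sigma^2 t / 2); so E[X_t] = x_0 * exp((mu - sigma^2/2) t) * exp(sigma^2 t / 2) = x_0 * exp(mu t) = 7*exp(3*t/4).
Var(X_t) = E[X_t^2] - (E[X_t])^2 = x_0^2 * exp(2 mu t) * (exp(sigma^2 t) - 1) = 49*(exp(4*t/25) - 1)*exp(3*t/2).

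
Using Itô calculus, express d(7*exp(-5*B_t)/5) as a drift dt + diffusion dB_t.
d(7*exp(-5*B_t)/5) = (35*exp(-5*B_t)/2) dt + (-7*exp(-5*B_t)) dB_t

Itô's formula for f(B_t) gives d f(B_t) = f'(B_t) dB_t + (1/2) f''(B_t) dt. Compute derivatives of f(x) = 7*exp(-5*x)/5:
  f'(x)  = -7*exp(-5*x)
  f''(x) = 35*exp(-5*x)
Substitute x = B_t and multiply the f'' term by 1/2:
  drift     = (1/2) * (35*exp(-5*x)) evaluated at B_t = 35*exp(-5*B_t)/2
  diffusion = (-7*exp(-5*x)) evaluated at B_t = -7*exp(-5*B_t)
Therefore d(7*exp(-5*B_t)/5) = (35*exp(-5*B_t)/2) dt + (-7*exp(-5*B_t)) dB_t.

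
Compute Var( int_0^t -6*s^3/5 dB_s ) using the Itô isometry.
Var = 36*t^7/175

The Itô integral of a deterministic integrand f(s) has mean 0 because each increment f(s) * (B_{s+ds} - B_s) has mean 0. By the Itô isometry:
  Var( int_0^t f(s) dB_s ) = E[ (int_0^t f(s) dB_s)^2 ] = int_0^t f(s)^2 ds.
Here f(s) = -6*s^3/5, so f(s)^2 = 36*s^6/25. Integrate:
  int_0^t (36*s^6/25) ds = 36*t^7/175.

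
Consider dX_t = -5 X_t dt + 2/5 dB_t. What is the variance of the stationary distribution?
lim Var(X_t) = 2/125

The OU SDE dX = -theta X dt + sigma dB admits the integrating factor exp(theta t): d(exp(theta t) X_t) = sigma exp(theta t) dB_t. Integrating from 0 to t gives X_t = x_0 * exp(-theta t) + sigma * int_0^t exp(-theta (t-s)) dB_s for any initial x_0. The Itô integral has variance (by the Itô isometry) sigma^2 * int_0^t exp(-2 theta (t - s)) ds = sigma^2 * (1 - exp(-2 theta t)) / (2 theta), independent of x_0.
With theta = 5, sigma = 2/5:
  Var(X_t) = (2/5)^2 * (1 - exp(-2*5 t)) / (2 * 5) = 2/125 - 2*exp(-10*t)/125.
As t -> infinity, exp(-2*5 t) -> 0, so the stationary variance is sigma^2 / (2 theta) = 2/125.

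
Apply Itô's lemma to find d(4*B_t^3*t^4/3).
d(4*B_t^3*t^4/3) = (4*B_t*t^3*(4*B_t^2 + 3*t)/3) dt + (4*B_t^2*t^4) dB_t

Itô's formula for f(t, x): d f(t, B_t) = (f_t + (1/2) f_xx) dt + f_x dB_t. Compute partials of f(t, x) = 4*t^4*x^3/3:
  f_t(t,x)  = 16*t^3*x^3/3
  f_x(t,x)  = 4*t^4*x^2
  f_xx(t,x) = 8*t^4*x
Assemble drift = f_t + (1/2) f_xx = 4*t^3*x*(3*t + 4*x^2)/3 and diffusion = f_x = 4*t^4*x^2. Substituting x = B_t:
  d(4*B_t^3*t^4/3) = (4*B_t*t^3*(4*B_t^2 + 3*t)/3) dt + (4*B_t^2*t^4) dB_t.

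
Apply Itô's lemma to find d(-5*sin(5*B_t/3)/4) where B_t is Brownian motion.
d(-5*sin(5*B_t/3)/4) = (125*sin(5*B_t/3)/72) dt + (-25*cos(5*B_t/3)/12) dB_t

Itô's formula for f(B_t) gives d f(B_t) = f'(B_t) dB_t + (1/2) f''(B_t) dt. Compute derivatives of f(x) = -5*sin(5*x/3)/4:
  f'(x)  = -25*cos(5*x/3)/12
  f''(x) = 125*sin(5*x/3)/36
Substitute x = B_t and multiply the f'' term by 1/2:
  drift     = (1/2) * (125*sin(5*x/3)/36) evaluated at B_t = 125*sin(5*B_t/3)/72
  diffusion = (-25*cos(5*x/3)/12) evaluated at B_t = -25*cos(5*B_t/3)/12
Therefore d(-5*sin(5*B_t/3)/4) = (125*sin(5*B_t/3)/72) dt + (-25*cos(5*B_t/3)/12) dB_t.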